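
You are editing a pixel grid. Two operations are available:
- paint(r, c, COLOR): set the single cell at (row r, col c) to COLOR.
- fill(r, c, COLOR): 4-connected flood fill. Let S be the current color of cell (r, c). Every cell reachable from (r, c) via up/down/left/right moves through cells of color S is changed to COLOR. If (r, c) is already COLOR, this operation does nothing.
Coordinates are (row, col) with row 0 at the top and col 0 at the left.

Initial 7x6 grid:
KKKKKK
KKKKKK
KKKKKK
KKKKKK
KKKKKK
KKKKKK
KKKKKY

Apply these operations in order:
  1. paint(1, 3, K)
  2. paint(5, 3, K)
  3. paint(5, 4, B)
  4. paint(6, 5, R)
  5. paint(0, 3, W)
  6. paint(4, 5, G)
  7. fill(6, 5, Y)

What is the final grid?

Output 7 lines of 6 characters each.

After op 1 paint(1,3,K):
KKKKKK
KKKKKK
KKKKKK
KKKKKK
KKKKKK
KKKKKK
KKKKKY
After op 2 paint(5,3,K):
KKKKKK
KKKKKK
KKKKKK
KKKKKK
KKKKKK
KKKKKK
KKKKKY
After op 3 paint(5,4,B):
KKKKKK
KKKKKK
KKKKKK
KKKKKK
KKKKKK
KKKKBK
KKKKKY
After op 4 paint(6,5,R):
KKKKKK
KKKKKK
KKKKKK
KKKKKK
KKKKKK
KKKKBK
KKKKKR
After op 5 paint(0,3,W):
KKKWKK
KKKKKK
KKKKKK
KKKKKK
KKKKKK
KKKKBK
KKKKKR
After op 6 paint(4,5,G):
KKKWKK
KKKKKK
KKKKKK
KKKKKK
KKKKKG
KKKKBK
KKKKKR
After op 7 fill(6,5,Y) [1 cells changed]:
KKKWKK
KKKKKK
KKKKKK
KKKKKK
KKKKKG
KKKKBK
KKKKKY

Answer: KKKWKK
KKKKKK
KKKKKK
KKKKKK
KKKKKG
KKKKBK
KKKKKY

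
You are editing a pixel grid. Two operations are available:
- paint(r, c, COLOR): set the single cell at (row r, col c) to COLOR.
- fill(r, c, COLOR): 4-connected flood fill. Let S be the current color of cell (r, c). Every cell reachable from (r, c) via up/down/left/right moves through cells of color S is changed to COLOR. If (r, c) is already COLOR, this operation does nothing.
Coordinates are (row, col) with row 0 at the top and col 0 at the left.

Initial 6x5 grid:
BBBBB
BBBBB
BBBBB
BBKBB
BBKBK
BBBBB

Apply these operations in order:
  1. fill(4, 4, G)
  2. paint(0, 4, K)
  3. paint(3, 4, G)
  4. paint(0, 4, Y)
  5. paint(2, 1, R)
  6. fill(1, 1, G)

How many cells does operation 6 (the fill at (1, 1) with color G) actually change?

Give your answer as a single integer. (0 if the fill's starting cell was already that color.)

After op 1 fill(4,4,G) [1 cells changed]:
BBBBB
BBBBB
BBBBB
BBKBB
BBKBG
BBBBB
After op 2 paint(0,4,K):
BBBBK
BBBBB
BBBBB
BBKBB
BBKBG
BBBBB
After op 3 paint(3,4,G):
BBBBK
BBBBB
BBBBB
BBKBG
BBKBG
BBBBB
After op 4 paint(0,4,Y):
BBBBY
BBBBB
BBBBB
BBKBG
BBKBG
BBBBB
After op 5 paint(2,1,R):
BBBBY
BBBBB
BRBBB
BBKBG
BBKBG
BBBBB
After op 6 fill(1,1,G) [24 cells changed]:
GGGGY
GGGGG
GRGGG
GGKGG
GGKGG
GGGGG

Answer: 24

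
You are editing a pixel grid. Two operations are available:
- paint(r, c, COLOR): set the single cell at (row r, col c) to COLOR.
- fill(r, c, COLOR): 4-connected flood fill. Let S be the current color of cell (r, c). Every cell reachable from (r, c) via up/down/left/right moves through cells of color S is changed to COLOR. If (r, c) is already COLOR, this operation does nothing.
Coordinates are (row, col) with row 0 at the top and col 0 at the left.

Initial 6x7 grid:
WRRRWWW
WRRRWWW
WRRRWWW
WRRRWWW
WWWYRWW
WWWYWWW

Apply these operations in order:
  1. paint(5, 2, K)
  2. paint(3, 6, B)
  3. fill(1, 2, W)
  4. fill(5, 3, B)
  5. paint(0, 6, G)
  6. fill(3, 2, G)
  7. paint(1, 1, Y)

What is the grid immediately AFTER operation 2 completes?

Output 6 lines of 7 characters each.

Answer: WRRRWWW
WRRRWWW
WRRRWWW
WRRRWWB
WWWYRWW
WWKYWWW

Derivation:
After op 1 paint(5,2,K):
WRRRWWW
WRRRWWW
WRRRWWW
WRRRWWW
WWWYRWW
WWKYWWW
After op 2 paint(3,6,B):
WRRRWWW
WRRRWWW
WRRRWWW
WRRRWWB
WWWYRWW
WWKYWWW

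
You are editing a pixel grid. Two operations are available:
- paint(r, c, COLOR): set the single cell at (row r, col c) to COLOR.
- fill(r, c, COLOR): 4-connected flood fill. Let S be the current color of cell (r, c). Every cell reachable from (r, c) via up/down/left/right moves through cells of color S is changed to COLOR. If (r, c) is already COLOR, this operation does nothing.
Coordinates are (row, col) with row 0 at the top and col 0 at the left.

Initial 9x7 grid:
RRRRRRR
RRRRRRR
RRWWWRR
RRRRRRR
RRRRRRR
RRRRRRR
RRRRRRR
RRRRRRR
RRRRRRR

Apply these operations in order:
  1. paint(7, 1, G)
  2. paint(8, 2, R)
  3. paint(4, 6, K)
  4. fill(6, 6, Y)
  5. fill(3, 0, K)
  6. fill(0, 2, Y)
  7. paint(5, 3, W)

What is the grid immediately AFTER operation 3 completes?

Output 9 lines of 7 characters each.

Answer: RRRRRRR
RRRRRRR
RRWWWRR
RRRRRRR
RRRRRRK
RRRRRRR
RRRRRRR
RGRRRRR
RRRRRRR

Derivation:
After op 1 paint(7,1,G):
RRRRRRR
RRRRRRR
RRWWWRR
RRRRRRR
RRRRRRR
RRRRRRR
RRRRRRR
RGRRRRR
RRRRRRR
After op 2 paint(8,2,R):
RRRRRRR
RRRRRRR
RRWWWRR
RRRRRRR
RRRRRRR
RRRRRRR
RRRRRRR
RGRRRRR
RRRRRRR
After op 3 paint(4,6,K):
RRRRRRR
RRRRRRR
RRWWWRR
RRRRRRR
RRRRRRK
RRRRRRR
RRRRRRR
RGRRRRR
RRRRRRR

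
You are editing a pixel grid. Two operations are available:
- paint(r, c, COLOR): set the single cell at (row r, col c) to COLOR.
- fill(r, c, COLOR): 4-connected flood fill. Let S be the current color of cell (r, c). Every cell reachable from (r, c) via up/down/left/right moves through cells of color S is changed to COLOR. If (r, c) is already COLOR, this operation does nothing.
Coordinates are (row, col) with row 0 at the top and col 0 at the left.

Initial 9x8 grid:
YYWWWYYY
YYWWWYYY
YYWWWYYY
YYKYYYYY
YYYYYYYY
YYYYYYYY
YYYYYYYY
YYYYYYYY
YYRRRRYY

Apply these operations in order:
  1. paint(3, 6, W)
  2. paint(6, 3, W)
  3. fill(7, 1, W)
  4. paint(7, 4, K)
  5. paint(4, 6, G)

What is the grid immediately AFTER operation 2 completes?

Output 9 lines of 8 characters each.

After op 1 paint(3,6,W):
YYWWWYYY
YYWWWYYY
YYWWWYYY
YYKYYYWY
YYYYYYYY
YYYYYYYY
YYYYYYYY
YYYYYYYY
YYRRRRYY
After op 2 paint(6,3,W):
YYWWWYYY
YYWWWYYY
YYWWWYYY
YYKYYYWY
YYYYYYYY
YYYYYYYY
YYYWYYYY
YYYYYYYY
YYRRRRYY

Answer: YYWWWYYY
YYWWWYYY
YYWWWYYY
YYKYYYWY
YYYYYYYY
YYYYYYYY
YYYWYYYY
YYYYYYYY
YYRRRRYY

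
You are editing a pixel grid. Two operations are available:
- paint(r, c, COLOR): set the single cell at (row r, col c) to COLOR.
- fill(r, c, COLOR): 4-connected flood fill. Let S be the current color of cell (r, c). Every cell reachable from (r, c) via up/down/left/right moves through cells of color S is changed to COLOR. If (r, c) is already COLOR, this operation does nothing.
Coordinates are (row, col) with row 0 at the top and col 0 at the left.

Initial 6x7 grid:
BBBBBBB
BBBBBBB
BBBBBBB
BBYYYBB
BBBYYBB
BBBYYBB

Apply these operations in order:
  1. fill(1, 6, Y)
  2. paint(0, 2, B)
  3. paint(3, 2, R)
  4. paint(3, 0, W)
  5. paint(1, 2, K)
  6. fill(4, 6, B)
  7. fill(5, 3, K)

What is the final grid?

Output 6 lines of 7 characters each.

After op 1 fill(1,6,Y) [35 cells changed]:
YYYYYYY
YYYYYYY
YYYYYYY
YYYYYYY
YYYYYYY
YYYYYYY
After op 2 paint(0,2,B):
YYBYYYY
YYYYYYY
YYYYYYY
YYYYYYY
YYYYYYY
YYYYYYY
After op 3 paint(3,2,R):
YYBYYYY
YYYYYYY
YYYYYYY
YYRYYYY
YYYYYYY
YYYYYYY
After op 4 paint(3,0,W):
YYBYYYY
YYYYYYY
YYYYYYY
WYRYYYY
YYYYYYY
YYYYYYY
After op 5 paint(1,2,K):
YYBYYYY
YYKYYYY
YYYYYYY
WYRYYYY
YYYYYYY
YYYYYYY
After op 6 fill(4,6,B) [38 cells changed]:
BBBBBBB
BBKBBBB
BBBBBBB
WBRBBBB
BBBBBBB
BBBBBBB
After op 7 fill(5,3,K) [39 cells changed]:
KKKKKKK
KKKKKKK
KKKKKKK
WKRKKKK
KKKKKKK
KKKKKKK

Answer: KKKKKKK
KKKKKKK
KKKKKKK
WKRKKKK
KKKKKKK
KKKKKKK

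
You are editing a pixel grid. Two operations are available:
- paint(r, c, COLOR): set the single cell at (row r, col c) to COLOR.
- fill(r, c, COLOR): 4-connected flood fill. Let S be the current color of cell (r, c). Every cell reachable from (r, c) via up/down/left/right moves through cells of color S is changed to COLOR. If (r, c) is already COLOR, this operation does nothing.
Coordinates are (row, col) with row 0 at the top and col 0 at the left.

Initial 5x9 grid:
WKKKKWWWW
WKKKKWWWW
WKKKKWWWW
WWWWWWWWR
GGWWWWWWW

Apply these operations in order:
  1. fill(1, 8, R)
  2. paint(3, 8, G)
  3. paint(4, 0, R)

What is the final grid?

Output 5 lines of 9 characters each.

Answer: RKKKKRRRR
RKKKKRRRR
RKKKKRRRR
RRRRRRRRG
RGRRRRRRR

Derivation:
After op 1 fill(1,8,R) [30 cells changed]:
RKKKKRRRR
RKKKKRRRR
RKKKKRRRR
RRRRRRRRR
GGRRRRRRR
After op 2 paint(3,8,G):
RKKKKRRRR
RKKKKRRRR
RKKKKRRRR
RRRRRRRRG
GGRRRRRRR
After op 3 paint(4,0,R):
RKKKKRRRR
RKKKKRRRR
RKKKKRRRR
RRRRRRRRG
RGRRRRRRR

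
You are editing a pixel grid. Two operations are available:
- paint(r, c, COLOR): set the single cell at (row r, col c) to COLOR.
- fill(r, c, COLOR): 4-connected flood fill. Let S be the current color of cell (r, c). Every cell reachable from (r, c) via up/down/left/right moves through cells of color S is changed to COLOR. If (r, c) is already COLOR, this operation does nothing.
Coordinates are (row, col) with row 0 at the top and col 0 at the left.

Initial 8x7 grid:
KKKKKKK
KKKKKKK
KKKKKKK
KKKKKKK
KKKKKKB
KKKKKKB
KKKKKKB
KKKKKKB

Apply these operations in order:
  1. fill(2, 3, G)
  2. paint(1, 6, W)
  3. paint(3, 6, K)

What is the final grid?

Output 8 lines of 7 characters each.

After op 1 fill(2,3,G) [52 cells changed]:
GGGGGGG
GGGGGGG
GGGGGGG
GGGGGGG
GGGGGGB
GGGGGGB
GGGGGGB
GGGGGGB
After op 2 paint(1,6,W):
GGGGGGG
GGGGGGW
GGGGGGG
GGGGGGG
GGGGGGB
GGGGGGB
GGGGGGB
GGGGGGB
After op 3 paint(3,6,K):
GGGGGGG
GGGGGGW
GGGGGGG
GGGGGGK
GGGGGGB
GGGGGGB
GGGGGGB
GGGGGGB

Answer: GGGGGGG
GGGGGGW
GGGGGGG
GGGGGGK
GGGGGGB
GGGGGGB
GGGGGGB
GGGGGGB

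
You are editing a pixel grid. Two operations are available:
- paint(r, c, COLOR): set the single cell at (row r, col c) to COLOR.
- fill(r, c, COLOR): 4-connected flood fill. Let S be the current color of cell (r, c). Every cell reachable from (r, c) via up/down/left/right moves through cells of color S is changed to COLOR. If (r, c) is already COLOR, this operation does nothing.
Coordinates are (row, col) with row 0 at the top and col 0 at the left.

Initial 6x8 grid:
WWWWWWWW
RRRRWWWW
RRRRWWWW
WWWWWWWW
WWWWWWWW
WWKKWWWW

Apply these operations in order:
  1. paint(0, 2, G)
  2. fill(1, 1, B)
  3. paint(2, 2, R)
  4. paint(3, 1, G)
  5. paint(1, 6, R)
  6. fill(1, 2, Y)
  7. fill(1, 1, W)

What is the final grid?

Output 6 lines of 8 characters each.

Answer: WWGWWWWW
WWWWWWRW
WWRWWWWW
WGWWWWWW
WWWWWWWW
WWKKWWWW

Derivation:
After op 1 paint(0,2,G):
WWGWWWWW
RRRRWWWW
RRRRWWWW
WWWWWWWW
WWWWWWWW
WWKKWWWW
After op 2 fill(1,1,B) [8 cells changed]:
WWGWWWWW
BBBBWWWW
BBBBWWWW
WWWWWWWW
WWWWWWWW
WWKKWWWW
After op 3 paint(2,2,R):
WWGWWWWW
BBBBWWWW
BBRBWWWW
WWWWWWWW
WWWWWWWW
WWKKWWWW
After op 4 paint(3,1,G):
WWGWWWWW
BBBBWWWW
BBRBWWWW
WGWWWWWW
WWWWWWWW
WWKKWWWW
After op 5 paint(1,6,R):
WWGWWWWW
BBBBWWRW
BBRBWWWW
WGWWWWWW
WWWWWWWW
WWKKWWWW
After op 6 fill(1,2,Y) [7 cells changed]:
WWGWWWWW
YYYYWWRW
YYRYWWWW
WGWWWWWW
WWWWWWWW
WWKKWWWW
After op 7 fill(1,1,W) [7 cells changed]:
WWGWWWWW
WWWWWWRW
WWRWWWWW
WGWWWWWW
WWWWWWWW
WWKKWWWW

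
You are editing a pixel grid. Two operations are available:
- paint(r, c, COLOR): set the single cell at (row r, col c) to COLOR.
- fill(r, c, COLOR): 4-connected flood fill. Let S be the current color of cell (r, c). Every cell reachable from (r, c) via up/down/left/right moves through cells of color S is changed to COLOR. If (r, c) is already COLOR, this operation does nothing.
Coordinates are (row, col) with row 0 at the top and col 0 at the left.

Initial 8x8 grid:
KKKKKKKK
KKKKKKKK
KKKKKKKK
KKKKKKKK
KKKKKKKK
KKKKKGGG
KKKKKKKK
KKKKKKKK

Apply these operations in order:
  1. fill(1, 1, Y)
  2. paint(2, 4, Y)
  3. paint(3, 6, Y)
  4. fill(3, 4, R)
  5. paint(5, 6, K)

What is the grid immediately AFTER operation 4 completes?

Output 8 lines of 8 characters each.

After op 1 fill(1,1,Y) [61 cells changed]:
YYYYYYYY
YYYYYYYY
YYYYYYYY
YYYYYYYY
YYYYYYYY
YYYYYGGG
YYYYYYYY
YYYYYYYY
After op 2 paint(2,4,Y):
YYYYYYYY
YYYYYYYY
YYYYYYYY
YYYYYYYY
YYYYYYYY
YYYYYGGG
YYYYYYYY
YYYYYYYY
After op 3 paint(3,6,Y):
YYYYYYYY
YYYYYYYY
YYYYYYYY
YYYYYYYY
YYYYYYYY
YYYYYGGG
YYYYYYYY
YYYYYYYY
After op 4 fill(3,4,R) [61 cells changed]:
RRRRRRRR
RRRRRRRR
RRRRRRRR
RRRRRRRR
RRRRRRRR
RRRRRGGG
RRRRRRRR
RRRRRRRR

Answer: RRRRRRRR
RRRRRRRR
RRRRRRRR
RRRRRRRR
RRRRRRRR
RRRRRGGG
RRRRRRRR
RRRRRRRR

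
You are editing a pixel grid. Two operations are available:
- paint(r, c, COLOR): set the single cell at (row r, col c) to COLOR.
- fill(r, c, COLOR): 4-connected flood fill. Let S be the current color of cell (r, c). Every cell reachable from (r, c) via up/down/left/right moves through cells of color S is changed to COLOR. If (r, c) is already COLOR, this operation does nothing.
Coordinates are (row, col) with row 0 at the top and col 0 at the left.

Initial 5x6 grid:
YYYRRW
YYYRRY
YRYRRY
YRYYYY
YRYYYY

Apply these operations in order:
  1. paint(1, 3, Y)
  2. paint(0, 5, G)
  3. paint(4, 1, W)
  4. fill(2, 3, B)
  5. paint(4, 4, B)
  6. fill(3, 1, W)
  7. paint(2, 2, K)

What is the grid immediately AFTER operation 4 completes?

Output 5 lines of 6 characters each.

After op 1 paint(1,3,Y):
YYYRRW
YYYYRY
YRYRRY
YRYYYY
YRYYYY
After op 2 paint(0,5,G):
YYYRRG
YYYYRY
YRYRRY
YRYYYY
YRYYYY
After op 3 paint(4,1,W):
YYYRRG
YYYYRY
YRYRRY
YRYYYY
YWYYYY
After op 4 fill(2,3,B) [5 cells changed]:
YYYBBG
YYYYBY
YRYBBY
YRYYYY
YWYYYY

Answer: YYYBBG
YYYYBY
YRYBBY
YRYYYY
YWYYYY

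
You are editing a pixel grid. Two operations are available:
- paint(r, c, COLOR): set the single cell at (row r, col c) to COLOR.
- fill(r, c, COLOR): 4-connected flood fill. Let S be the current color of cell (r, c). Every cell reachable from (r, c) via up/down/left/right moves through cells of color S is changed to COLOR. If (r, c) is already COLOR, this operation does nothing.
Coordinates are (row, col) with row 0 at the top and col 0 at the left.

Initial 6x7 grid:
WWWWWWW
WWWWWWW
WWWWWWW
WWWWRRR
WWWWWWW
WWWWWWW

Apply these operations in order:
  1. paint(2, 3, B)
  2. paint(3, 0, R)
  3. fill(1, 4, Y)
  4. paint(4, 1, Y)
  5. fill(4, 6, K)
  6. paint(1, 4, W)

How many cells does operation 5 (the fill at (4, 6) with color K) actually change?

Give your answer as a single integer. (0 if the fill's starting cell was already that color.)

Answer: 37

Derivation:
After op 1 paint(2,3,B):
WWWWWWW
WWWWWWW
WWWBWWW
WWWWRRR
WWWWWWW
WWWWWWW
After op 2 paint(3,0,R):
WWWWWWW
WWWWWWW
WWWBWWW
RWWWRRR
WWWWWWW
WWWWWWW
After op 3 fill(1,4,Y) [37 cells changed]:
YYYYYYY
YYYYYYY
YYYBYYY
RYYYRRR
YYYYYYY
YYYYYYY
After op 4 paint(4,1,Y):
YYYYYYY
YYYYYYY
YYYBYYY
RYYYRRR
YYYYYYY
YYYYYYY
After op 5 fill(4,6,K) [37 cells changed]:
KKKKKKK
KKKKKKK
KKKBKKK
RKKKRRR
KKKKKKK
KKKKKKK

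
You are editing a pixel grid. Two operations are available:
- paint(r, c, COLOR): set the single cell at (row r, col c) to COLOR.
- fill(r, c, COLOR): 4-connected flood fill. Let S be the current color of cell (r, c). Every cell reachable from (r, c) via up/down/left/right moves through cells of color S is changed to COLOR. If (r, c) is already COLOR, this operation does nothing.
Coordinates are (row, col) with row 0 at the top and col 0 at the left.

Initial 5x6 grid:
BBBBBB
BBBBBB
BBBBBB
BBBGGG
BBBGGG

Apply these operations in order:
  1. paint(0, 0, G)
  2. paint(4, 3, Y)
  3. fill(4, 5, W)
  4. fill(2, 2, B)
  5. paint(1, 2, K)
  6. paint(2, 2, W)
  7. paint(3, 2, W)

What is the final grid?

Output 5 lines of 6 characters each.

Answer: GBBBBB
BBKBBB
BBWBBB
BBWWWW
BBBYWW

Derivation:
After op 1 paint(0,0,G):
GBBBBB
BBBBBB
BBBBBB
BBBGGG
BBBGGG
After op 2 paint(4,3,Y):
GBBBBB
BBBBBB
BBBBBB
BBBGGG
BBBYGG
After op 3 fill(4,5,W) [5 cells changed]:
GBBBBB
BBBBBB
BBBBBB
BBBWWW
BBBYWW
After op 4 fill(2,2,B) [0 cells changed]:
GBBBBB
BBBBBB
BBBBBB
BBBWWW
BBBYWW
After op 5 paint(1,2,K):
GBBBBB
BBKBBB
BBBBBB
BBBWWW
BBBYWW
After op 6 paint(2,2,W):
GBBBBB
BBKBBB
BBWBBB
BBBWWW
BBBYWW
After op 7 paint(3,2,W):
GBBBBB
BBKBBB
BBWBBB
BBWWWW
BBBYWW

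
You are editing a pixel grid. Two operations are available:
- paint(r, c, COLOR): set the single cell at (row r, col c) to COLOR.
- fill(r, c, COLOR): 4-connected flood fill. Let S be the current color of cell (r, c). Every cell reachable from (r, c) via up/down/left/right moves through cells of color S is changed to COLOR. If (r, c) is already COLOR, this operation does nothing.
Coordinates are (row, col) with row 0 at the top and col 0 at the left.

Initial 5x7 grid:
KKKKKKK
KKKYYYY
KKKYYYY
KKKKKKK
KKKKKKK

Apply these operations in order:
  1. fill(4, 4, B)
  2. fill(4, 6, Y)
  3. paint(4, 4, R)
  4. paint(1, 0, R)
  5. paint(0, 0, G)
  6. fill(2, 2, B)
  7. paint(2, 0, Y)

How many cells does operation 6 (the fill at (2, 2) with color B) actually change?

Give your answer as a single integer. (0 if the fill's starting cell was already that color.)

Answer: 32

Derivation:
After op 1 fill(4,4,B) [27 cells changed]:
BBBBBBB
BBBYYYY
BBBYYYY
BBBBBBB
BBBBBBB
After op 2 fill(4,6,Y) [27 cells changed]:
YYYYYYY
YYYYYYY
YYYYYYY
YYYYYYY
YYYYYYY
After op 3 paint(4,4,R):
YYYYYYY
YYYYYYY
YYYYYYY
YYYYYYY
YYYYRYY
After op 4 paint(1,0,R):
YYYYYYY
RYYYYYY
YYYYYYY
YYYYYYY
YYYYRYY
After op 5 paint(0,0,G):
GYYYYYY
RYYYYYY
YYYYYYY
YYYYYYY
YYYYRYY
After op 6 fill(2,2,B) [32 cells changed]:
GBBBBBB
RBBBBBB
BBBBBBB
BBBBBBB
BBBBRBB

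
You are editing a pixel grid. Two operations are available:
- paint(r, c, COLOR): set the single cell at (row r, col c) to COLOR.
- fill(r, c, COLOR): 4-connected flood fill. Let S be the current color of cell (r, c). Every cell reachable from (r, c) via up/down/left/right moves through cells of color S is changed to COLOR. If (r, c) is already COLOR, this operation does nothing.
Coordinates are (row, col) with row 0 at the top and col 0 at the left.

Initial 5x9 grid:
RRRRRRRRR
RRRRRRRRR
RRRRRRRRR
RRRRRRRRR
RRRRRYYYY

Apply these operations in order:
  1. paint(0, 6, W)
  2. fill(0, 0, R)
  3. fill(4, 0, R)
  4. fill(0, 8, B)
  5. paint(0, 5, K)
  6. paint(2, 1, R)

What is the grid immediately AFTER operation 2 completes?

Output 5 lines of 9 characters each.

Answer: RRRRRRWRR
RRRRRRRRR
RRRRRRRRR
RRRRRRRRR
RRRRRYYYY

Derivation:
After op 1 paint(0,6,W):
RRRRRRWRR
RRRRRRRRR
RRRRRRRRR
RRRRRRRRR
RRRRRYYYY
After op 2 fill(0,0,R) [0 cells changed]:
RRRRRRWRR
RRRRRRRRR
RRRRRRRRR
RRRRRRRRR
RRRRRYYYY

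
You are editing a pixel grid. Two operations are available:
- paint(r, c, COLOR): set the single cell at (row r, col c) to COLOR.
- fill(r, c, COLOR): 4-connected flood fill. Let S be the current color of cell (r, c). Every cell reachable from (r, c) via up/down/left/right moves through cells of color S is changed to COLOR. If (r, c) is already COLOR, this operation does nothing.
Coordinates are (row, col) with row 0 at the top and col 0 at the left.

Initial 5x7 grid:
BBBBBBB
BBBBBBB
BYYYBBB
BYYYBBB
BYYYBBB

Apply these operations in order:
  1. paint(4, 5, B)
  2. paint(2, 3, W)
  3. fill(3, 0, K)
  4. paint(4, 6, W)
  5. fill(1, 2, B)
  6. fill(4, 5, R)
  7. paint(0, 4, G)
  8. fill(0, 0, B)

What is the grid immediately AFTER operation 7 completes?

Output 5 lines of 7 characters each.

After op 1 paint(4,5,B):
BBBBBBB
BBBBBBB
BYYYBBB
BYYYBBB
BYYYBBB
After op 2 paint(2,3,W):
BBBBBBB
BBBBBBB
BYYWBBB
BYYYBBB
BYYYBBB
After op 3 fill(3,0,K) [26 cells changed]:
KKKKKKK
KKKKKKK
KYYWKKK
KYYYKKK
KYYYKKK
After op 4 paint(4,6,W):
KKKKKKK
KKKKKKK
KYYWKKK
KYYYKKK
KYYYKKW
After op 5 fill(1,2,B) [25 cells changed]:
BBBBBBB
BBBBBBB
BYYWBBB
BYYYBBB
BYYYBBW
After op 6 fill(4,5,R) [25 cells changed]:
RRRRRRR
RRRRRRR
RYYWRRR
RYYYRRR
RYYYRRW
After op 7 paint(0,4,G):
RRRRGRR
RRRRRRR
RYYWRRR
RYYYRRR
RYYYRRW

Answer: RRRRGRR
RRRRRRR
RYYWRRR
RYYYRRR
RYYYRRW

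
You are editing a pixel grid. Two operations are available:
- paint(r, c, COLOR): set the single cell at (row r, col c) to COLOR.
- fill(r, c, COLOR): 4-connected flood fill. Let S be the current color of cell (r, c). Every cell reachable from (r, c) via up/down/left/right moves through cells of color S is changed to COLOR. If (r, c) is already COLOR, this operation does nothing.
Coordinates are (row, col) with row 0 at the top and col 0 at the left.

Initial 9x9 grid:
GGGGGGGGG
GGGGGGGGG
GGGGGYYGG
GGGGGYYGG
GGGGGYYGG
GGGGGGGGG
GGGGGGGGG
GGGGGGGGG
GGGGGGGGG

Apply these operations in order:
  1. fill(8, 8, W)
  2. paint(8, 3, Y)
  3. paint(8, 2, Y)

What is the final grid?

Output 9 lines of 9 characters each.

After op 1 fill(8,8,W) [75 cells changed]:
WWWWWWWWW
WWWWWWWWW
WWWWWYYWW
WWWWWYYWW
WWWWWYYWW
WWWWWWWWW
WWWWWWWWW
WWWWWWWWW
WWWWWWWWW
After op 2 paint(8,3,Y):
WWWWWWWWW
WWWWWWWWW
WWWWWYYWW
WWWWWYYWW
WWWWWYYWW
WWWWWWWWW
WWWWWWWWW
WWWWWWWWW
WWWYWWWWW
After op 3 paint(8,2,Y):
WWWWWWWWW
WWWWWWWWW
WWWWWYYWW
WWWWWYYWW
WWWWWYYWW
WWWWWWWWW
WWWWWWWWW
WWWWWWWWW
WWYYWWWWW

Answer: WWWWWWWWW
WWWWWWWWW
WWWWWYYWW
WWWWWYYWW
WWWWWYYWW
WWWWWWWWW
WWWWWWWWW
WWWWWWWWW
WWYYWWWWW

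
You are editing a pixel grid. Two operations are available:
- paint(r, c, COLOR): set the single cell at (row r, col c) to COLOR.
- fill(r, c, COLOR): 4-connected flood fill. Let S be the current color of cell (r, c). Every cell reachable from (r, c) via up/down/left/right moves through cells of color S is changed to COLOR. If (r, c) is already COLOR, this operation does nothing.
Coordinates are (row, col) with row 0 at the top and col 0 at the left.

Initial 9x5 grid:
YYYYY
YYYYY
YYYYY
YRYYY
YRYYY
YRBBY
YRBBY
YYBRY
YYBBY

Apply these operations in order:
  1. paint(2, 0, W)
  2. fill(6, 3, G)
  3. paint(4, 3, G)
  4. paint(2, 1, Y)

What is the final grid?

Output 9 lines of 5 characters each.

Answer: YYYYY
YYYYY
WYYYY
YRYYY
YRYGY
YRGGY
YRGGY
YYGRY
YYGGY

Derivation:
After op 1 paint(2,0,W):
YYYYY
YYYYY
WYYYY
YRYYY
YRYYY
YRBBY
YRBBY
YYBRY
YYBBY
After op 2 fill(6,3,G) [7 cells changed]:
YYYYY
YYYYY
WYYYY
YRYYY
YRYYY
YRGGY
YRGGY
YYGRY
YYGGY
After op 3 paint(4,3,G):
YYYYY
YYYYY
WYYYY
YRYYY
YRYGY
YRGGY
YRGGY
YYGRY
YYGGY
After op 4 paint(2,1,Y):
YYYYY
YYYYY
WYYYY
YRYYY
YRYGY
YRGGY
YRGGY
YYGRY
YYGGY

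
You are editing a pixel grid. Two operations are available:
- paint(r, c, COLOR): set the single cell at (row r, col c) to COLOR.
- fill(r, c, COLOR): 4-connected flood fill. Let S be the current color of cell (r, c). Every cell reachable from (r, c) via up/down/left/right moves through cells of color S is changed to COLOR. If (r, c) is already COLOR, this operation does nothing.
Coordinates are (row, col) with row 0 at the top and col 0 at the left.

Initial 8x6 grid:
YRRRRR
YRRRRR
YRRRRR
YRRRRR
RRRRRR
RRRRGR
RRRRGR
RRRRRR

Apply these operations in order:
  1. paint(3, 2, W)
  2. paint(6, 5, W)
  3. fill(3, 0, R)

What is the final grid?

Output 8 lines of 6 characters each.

After op 1 paint(3,2,W):
YRRRRR
YRRRRR
YRRRRR
YRWRRR
RRRRRR
RRRRGR
RRRRGR
RRRRRR
After op 2 paint(6,5,W):
YRRRRR
YRRRRR
YRRRRR
YRWRRR
RRRRRR
RRRRGR
RRRRGW
RRRRRR
After op 3 fill(3,0,R) [4 cells changed]:
RRRRRR
RRRRRR
RRRRRR
RRWRRR
RRRRRR
RRRRGR
RRRRGW
RRRRRR

Answer: RRRRRR
RRRRRR
RRRRRR
RRWRRR
RRRRRR
RRRRGR
RRRRGW
RRRRRR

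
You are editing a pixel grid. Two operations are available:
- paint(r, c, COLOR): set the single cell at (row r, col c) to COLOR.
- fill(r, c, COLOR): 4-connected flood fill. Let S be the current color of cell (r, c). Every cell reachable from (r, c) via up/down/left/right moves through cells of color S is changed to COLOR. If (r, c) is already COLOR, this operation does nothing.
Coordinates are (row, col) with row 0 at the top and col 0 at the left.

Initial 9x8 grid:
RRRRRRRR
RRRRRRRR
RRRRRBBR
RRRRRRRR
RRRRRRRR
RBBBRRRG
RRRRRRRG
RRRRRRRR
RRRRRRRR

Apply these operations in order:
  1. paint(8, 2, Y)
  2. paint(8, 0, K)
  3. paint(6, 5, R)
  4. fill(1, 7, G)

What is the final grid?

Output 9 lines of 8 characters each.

Answer: GGGGGGGG
GGGGGGGG
GGGGGBBG
GGGGGGGG
GGGGGGGG
GBBBGGGG
GGGGGGGG
GGGGGGGG
KGYGGGGG

Derivation:
After op 1 paint(8,2,Y):
RRRRRRRR
RRRRRRRR
RRRRRBBR
RRRRRRRR
RRRRRRRR
RBBBRRRG
RRRRRRRG
RRRRRRRR
RRYRRRRR
After op 2 paint(8,0,K):
RRRRRRRR
RRRRRRRR
RRRRRBBR
RRRRRRRR
RRRRRRRR
RBBBRRRG
RRRRRRRG
RRRRRRRR
KRYRRRRR
After op 3 paint(6,5,R):
RRRRRRRR
RRRRRRRR
RRRRRBBR
RRRRRRRR
RRRRRRRR
RBBBRRRG
RRRRRRRG
RRRRRRRR
KRYRRRRR
After op 4 fill(1,7,G) [63 cells changed]:
GGGGGGGG
GGGGGGGG
GGGGGBBG
GGGGGGGG
GGGGGGGG
GBBBGGGG
GGGGGGGG
GGGGGGGG
KGYGGGGG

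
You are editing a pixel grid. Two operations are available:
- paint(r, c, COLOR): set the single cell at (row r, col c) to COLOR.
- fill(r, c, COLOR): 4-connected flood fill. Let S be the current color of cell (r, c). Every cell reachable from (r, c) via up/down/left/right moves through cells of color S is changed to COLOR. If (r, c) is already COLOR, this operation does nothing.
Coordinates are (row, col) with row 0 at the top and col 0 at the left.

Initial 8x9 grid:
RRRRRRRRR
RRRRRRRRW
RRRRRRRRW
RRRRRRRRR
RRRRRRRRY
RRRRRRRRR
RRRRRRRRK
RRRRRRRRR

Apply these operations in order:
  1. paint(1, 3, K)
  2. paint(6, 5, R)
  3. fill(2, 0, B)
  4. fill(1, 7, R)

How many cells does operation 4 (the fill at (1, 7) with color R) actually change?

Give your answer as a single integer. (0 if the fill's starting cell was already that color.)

After op 1 paint(1,3,K):
RRRRRRRRR
RRRKRRRRW
RRRRRRRRW
RRRRRRRRR
RRRRRRRRY
RRRRRRRRR
RRRRRRRRK
RRRRRRRRR
After op 2 paint(6,5,R):
RRRRRRRRR
RRRKRRRRW
RRRRRRRRW
RRRRRRRRR
RRRRRRRRY
RRRRRRRRR
RRRRRRRRK
RRRRRRRRR
After op 3 fill(2,0,B) [67 cells changed]:
BBBBBBBBB
BBBKBBBBW
BBBBBBBBW
BBBBBBBBB
BBBBBBBBY
BBBBBBBBB
BBBBBBBBK
BBBBBBBBB
After op 4 fill(1,7,R) [67 cells changed]:
RRRRRRRRR
RRRKRRRRW
RRRRRRRRW
RRRRRRRRR
RRRRRRRRY
RRRRRRRRR
RRRRRRRRK
RRRRRRRRR

Answer: 67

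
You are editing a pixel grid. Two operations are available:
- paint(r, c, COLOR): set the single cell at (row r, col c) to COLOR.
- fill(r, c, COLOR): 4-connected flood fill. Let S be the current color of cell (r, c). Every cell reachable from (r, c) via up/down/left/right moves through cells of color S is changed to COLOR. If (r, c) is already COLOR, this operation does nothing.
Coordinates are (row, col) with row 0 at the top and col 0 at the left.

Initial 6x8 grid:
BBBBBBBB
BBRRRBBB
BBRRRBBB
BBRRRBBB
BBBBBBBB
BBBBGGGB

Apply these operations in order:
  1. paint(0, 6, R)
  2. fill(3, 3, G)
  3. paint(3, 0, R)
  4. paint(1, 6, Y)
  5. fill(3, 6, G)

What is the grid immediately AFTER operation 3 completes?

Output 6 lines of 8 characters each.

Answer: BBBBBBRB
BBGGGBBB
BBGGGBBB
RBGGGBBB
BBBBBBBB
BBBBGGGB

Derivation:
After op 1 paint(0,6,R):
BBBBBBRB
BBRRRBBB
BBRRRBBB
BBRRRBBB
BBBBBBBB
BBBBGGGB
After op 2 fill(3,3,G) [9 cells changed]:
BBBBBBRB
BBGGGBBB
BBGGGBBB
BBGGGBBB
BBBBBBBB
BBBBGGGB
After op 3 paint(3,0,R):
BBBBBBRB
BBGGGBBB
BBGGGBBB
RBGGGBBB
BBBBBBBB
BBBBGGGB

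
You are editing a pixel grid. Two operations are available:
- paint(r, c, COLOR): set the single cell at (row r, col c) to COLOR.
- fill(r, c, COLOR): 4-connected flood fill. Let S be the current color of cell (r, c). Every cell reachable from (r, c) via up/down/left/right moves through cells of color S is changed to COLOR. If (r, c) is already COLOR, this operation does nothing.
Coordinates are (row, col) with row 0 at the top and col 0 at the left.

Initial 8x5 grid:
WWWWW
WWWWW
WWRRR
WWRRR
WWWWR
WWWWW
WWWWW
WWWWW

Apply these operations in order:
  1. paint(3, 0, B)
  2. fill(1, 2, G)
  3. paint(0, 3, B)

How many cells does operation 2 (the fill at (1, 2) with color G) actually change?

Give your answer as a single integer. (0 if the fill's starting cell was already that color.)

Answer: 32

Derivation:
After op 1 paint(3,0,B):
WWWWW
WWWWW
WWRRR
BWRRR
WWWWR
WWWWW
WWWWW
WWWWW
After op 2 fill(1,2,G) [32 cells changed]:
GGGGG
GGGGG
GGRRR
BGRRR
GGGGR
GGGGG
GGGGG
GGGGG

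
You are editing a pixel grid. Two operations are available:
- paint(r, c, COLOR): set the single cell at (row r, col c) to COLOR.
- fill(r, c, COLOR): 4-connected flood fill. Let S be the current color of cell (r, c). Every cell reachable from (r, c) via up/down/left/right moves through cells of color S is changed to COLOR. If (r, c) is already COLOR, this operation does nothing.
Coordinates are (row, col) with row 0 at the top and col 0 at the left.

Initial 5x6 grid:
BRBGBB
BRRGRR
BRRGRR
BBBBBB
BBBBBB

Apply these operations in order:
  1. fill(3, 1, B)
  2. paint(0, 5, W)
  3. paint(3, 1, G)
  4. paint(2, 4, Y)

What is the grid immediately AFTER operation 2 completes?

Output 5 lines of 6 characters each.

Answer: BRBGBW
BRRGRR
BRRGRR
BBBBBB
BBBBBB

Derivation:
After op 1 fill(3,1,B) [0 cells changed]:
BRBGBB
BRRGRR
BRRGRR
BBBBBB
BBBBBB
After op 2 paint(0,5,W):
BRBGBW
BRRGRR
BRRGRR
BBBBBB
BBBBBB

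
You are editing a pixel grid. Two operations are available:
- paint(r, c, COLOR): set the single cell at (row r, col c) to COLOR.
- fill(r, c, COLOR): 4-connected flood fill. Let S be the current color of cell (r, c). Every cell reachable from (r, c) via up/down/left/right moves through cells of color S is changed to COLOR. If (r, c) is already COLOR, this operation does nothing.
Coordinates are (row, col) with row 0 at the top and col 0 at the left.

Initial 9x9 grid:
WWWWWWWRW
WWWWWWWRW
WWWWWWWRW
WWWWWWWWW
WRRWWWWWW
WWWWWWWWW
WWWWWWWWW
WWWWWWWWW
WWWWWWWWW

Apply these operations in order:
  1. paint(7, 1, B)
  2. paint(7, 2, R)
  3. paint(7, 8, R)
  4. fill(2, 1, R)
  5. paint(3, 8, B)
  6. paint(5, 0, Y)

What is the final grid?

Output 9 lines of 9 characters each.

After op 1 paint(7,1,B):
WWWWWWWRW
WWWWWWWRW
WWWWWWWRW
WWWWWWWWW
WRRWWWWWW
WWWWWWWWW
WWWWWWWWW
WBWWWWWWW
WWWWWWWWW
After op 2 paint(7,2,R):
WWWWWWWRW
WWWWWWWRW
WWWWWWWRW
WWWWWWWWW
WRRWWWWWW
WWWWWWWWW
WWWWWWWWW
WBRWWWWWW
WWWWWWWWW
After op 3 paint(7,8,R):
WWWWWWWRW
WWWWWWWRW
WWWWWWWRW
WWWWWWWWW
WRRWWWWWW
WWWWWWWWW
WWWWWWWWW
WBRWWWWWR
WWWWWWWWW
After op 4 fill(2,1,R) [73 cells changed]:
RRRRRRRRR
RRRRRRRRR
RRRRRRRRR
RRRRRRRRR
RRRRRRRRR
RRRRRRRRR
RRRRRRRRR
RBRRRRRRR
RRRRRRRRR
After op 5 paint(3,8,B):
RRRRRRRRR
RRRRRRRRR
RRRRRRRRR
RRRRRRRRB
RRRRRRRRR
RRRRRRRRR
RRRRRRRRR
RBRRRRRRR
RRRRRRRRR
After op 6 paint(5,0,Y):
RRRRRRRRR
RRRRRRRRR
RRRRRRRRR
RRRRRRRRB
RRRRRRRRR
YRRRRRRRR
RRRRRRRRR
RBRRRRRRR
RRRRRRRRR

Answer: RRRRRRRRR
RRRRRRRRR
RRRRRRRRR
RRRRRRRRB
RRRRRRRRR
YRRRRRRRR
RRRRRRRRR
RBRRRRRRR
RRRRRRRRR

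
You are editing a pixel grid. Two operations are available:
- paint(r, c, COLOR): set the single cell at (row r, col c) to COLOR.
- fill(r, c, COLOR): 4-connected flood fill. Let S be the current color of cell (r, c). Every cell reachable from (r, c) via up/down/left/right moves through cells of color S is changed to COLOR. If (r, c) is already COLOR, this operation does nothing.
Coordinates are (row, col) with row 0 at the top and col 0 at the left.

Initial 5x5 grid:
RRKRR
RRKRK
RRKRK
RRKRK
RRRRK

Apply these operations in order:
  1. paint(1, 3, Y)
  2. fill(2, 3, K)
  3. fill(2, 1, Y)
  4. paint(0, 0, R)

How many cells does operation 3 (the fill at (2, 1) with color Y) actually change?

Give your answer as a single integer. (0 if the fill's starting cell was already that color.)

After op 1 paint(1,3,Y):
RRKRR
RRKYK
RRKRK
RRKRK
RRRRK
After op 2 fill(2,3,K) [14 cells changed]:
KKKRR
KKKYK
KKKKK
KKKKK
KKKKK
After op 3 fill(2,1,Y) [22 cells changed]:
YYYRR
YYYYY
YYYYY
YYYYY
YYYYY

Answer: 22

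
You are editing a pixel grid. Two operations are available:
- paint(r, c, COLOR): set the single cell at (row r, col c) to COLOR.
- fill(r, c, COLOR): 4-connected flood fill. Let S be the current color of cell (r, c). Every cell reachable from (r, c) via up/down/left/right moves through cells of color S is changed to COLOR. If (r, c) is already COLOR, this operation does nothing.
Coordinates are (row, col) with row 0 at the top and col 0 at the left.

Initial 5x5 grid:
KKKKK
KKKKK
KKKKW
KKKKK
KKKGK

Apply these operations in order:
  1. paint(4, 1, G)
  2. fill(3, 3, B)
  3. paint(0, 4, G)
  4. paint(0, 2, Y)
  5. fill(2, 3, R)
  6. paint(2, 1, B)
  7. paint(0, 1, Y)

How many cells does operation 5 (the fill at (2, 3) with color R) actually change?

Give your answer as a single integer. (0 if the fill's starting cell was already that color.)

Answer: 20

Derivation:
After op 1 paint(4,1,G):
KKKKK
KKKKK
KKKKW
KKKKK
KGKGK
After op 2 fill(3,3,B) [22 cells changed]:
BBBBB
BBBBB
BBBBW
BBBBB
BGBGB
After op 3 paint(0,4,G):
BBBBG
BBBBB
BBBBW
BBBBB
BGBGB
After op 4 paint(0,2,Y):
BBYBG
BBBBB
BBBBW
BBBBB
BGBGB
After op 5 fill(2,3,R) [20 cells changed]:
RRYRG
RRRRR
RRRRW
RRRRR
RGRGR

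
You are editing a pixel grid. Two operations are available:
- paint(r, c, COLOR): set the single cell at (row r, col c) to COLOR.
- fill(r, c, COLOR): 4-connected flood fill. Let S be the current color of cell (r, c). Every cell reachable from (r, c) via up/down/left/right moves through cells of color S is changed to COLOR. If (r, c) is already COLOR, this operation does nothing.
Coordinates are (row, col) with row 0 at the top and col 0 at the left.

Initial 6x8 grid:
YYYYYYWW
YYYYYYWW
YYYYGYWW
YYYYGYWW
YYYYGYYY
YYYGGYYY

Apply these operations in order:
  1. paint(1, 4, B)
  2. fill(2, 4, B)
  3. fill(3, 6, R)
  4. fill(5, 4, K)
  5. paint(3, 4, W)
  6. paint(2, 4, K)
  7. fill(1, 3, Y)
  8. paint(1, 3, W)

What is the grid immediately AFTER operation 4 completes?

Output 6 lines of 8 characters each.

After op 1 paint(1,4,B):
YYYYYYWW
YYYYBYWW
YYYYGYWW
YYYYGYWW
YYYYGYYY
YYYGGYYY
After op 2 fill(2,4,B) [5 cells changed]:
YYYYYYWW
YYYYBYWW
YYYYBYWW
YYYYBYWW
YYYYBYYY
YYYBBYYY
After op 3 fill(3,6,R) [8 cells changed]:
YYYYYYRR
YYYYBYRR
YYYYBYRR
YYYYBYRR
YYYYBYYY
YYYBBYYY
After op 4 fill(5,4,K) [6 cells changed]:
YYYYYYRR
YYYYKYRR
YYYYKYRR
YYYYKYRR
YYYYKYYY
YYYKKYYY

Answer: YYYYYYRR
YYYYKYRR
YYYYKYRR
YYYYKYRR
YYYYKYYY
YYYKKYYY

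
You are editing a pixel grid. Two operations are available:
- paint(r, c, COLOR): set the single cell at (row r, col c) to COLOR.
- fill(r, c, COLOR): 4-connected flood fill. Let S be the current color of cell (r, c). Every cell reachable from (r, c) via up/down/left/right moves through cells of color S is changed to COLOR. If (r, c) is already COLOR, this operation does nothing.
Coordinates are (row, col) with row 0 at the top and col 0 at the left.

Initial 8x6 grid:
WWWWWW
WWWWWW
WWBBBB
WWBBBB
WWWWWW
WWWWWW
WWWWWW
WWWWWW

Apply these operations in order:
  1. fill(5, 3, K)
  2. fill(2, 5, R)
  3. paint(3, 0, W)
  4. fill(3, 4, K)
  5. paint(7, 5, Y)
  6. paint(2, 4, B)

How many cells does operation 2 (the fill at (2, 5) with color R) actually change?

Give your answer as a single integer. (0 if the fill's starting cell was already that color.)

After op 1 fill(5,3,K) [40 cells changed]:
KKKKKK
KKKKKK
KKBBBB
KKBBBB
KKKKKK
KKKKKK
KKKKKK
KKKKKK
After op 2 fill(2,5,R) [8 cells changed]:
KKKKKK
KKKKKK
KKRRRR
KKRRRR
KKKKKK
KKKKKK
KKKKKK
KKKKKK

Answer: 8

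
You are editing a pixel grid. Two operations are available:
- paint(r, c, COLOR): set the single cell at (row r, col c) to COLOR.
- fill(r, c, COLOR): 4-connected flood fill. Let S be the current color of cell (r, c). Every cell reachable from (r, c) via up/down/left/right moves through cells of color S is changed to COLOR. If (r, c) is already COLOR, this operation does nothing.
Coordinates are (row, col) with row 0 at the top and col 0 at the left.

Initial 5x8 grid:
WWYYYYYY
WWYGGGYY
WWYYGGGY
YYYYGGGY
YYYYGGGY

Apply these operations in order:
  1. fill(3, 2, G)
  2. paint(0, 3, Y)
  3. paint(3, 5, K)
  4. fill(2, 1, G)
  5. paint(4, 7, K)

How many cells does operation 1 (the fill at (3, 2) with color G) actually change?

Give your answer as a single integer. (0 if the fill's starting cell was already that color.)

Answer: 22

Derivation:
After op 1 fill(3,2,G) [22 cells changed]:
WWGGGGGG
WWGGGGGG
WWGGGGGG
GGGGGGGG
GGGGGGGG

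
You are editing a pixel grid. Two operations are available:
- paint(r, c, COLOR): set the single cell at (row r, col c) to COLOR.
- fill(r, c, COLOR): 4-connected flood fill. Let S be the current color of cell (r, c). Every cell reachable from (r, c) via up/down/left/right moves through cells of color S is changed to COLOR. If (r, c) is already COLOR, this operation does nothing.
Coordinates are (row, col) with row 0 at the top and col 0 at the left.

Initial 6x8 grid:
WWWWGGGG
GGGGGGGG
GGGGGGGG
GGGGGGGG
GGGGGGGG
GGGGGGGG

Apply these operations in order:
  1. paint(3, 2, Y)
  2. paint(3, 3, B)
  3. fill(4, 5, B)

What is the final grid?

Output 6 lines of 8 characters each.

After op 1 paint(3,2,Y):
WWWWGGGG
GGGGGGGG
GGGGGGGG
GGYGGGGG
GGGGGGGG
GGGGGGGG
After op 2 paint(3,3,B):
WWWWGGGG
GGGGGGGG
GGGGGGGG
GGYBGGGG
GGGGGGGG
GGGGGGGG
After op 3 fill(4,5,B) [42 cells changed]:
WWWWBBBB
BBBBBBBB
BBBBBBBB
BBYBBBBB
BBBBBBBB
BBBBBBBB

Answer: WWWWBBBB
BBBBBBBB
BBBBBBBB
BBYBBBBB
BBBBBBBB
BBBBBBBB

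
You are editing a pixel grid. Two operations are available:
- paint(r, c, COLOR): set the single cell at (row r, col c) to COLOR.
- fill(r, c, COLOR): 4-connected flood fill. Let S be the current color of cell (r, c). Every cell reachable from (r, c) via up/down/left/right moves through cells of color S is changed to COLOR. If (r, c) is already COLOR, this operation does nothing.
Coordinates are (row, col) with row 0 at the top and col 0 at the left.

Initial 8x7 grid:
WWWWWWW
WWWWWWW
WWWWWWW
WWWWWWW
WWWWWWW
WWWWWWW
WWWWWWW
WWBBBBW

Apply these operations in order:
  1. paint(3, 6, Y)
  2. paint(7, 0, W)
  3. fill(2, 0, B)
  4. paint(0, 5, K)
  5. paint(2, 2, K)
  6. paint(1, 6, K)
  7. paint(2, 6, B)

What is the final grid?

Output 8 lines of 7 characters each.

After op 1 paint(3,6,Y):
WWWWWWW
WWWWWWW
WWWWWWW
WWWWWWY
WWWWWWW
WWWWWWW
WWWWWWW
WWBBBBW
After op 2 paint(7,0,W):
WWWWWWW
WWWWWWW
WWWWWWW
WWWWWWY
WWWWWWW
WWWWWWW
WWWWWWW
WWBBBBW
After op 3 fill(2,0,B) [51 cells changed]:
BBBBBBB
BBBBBBB
BBBBBBB
BBBBBBY
BBBBBBB
BBBBBBB
BBBBBBB
BBBBBBB
After op 4 paint(0,5,K):
BBBBBKB
BBBBBBB
BBBBBBB
BBBBBBY
BBBBBBB
BBBBBBB
BBBBBBB
BBBBBBB
After op 5 paint(2,2,K):
BBBBBKB
BBBBBBB
BBKBBBB
BBBBBBY
BBBBBBB
BBBBBBB
BBBBBBB
BBBBBBB
After op 6 paint(1,6,K):
BBBBBKB
BBBBBBK
BBKBBBB
BBBBBBY
BBBBBBB
BBBBBBB
BBBBBBB
BBBBBBB
After op 7 paint(2,6,B):
BBBBBKB
BBBBBBK
BBKBBBB
BBBBBBY
BBBBBBB
BBBBBBB
BBBBBBB
BBBBBBB

Answer: BBBBBKB
BBBBBBK
BBKBBBB
BBBBBBY
BBBBBBB
BBBBBBB
BBBBBBB
BBBBBBB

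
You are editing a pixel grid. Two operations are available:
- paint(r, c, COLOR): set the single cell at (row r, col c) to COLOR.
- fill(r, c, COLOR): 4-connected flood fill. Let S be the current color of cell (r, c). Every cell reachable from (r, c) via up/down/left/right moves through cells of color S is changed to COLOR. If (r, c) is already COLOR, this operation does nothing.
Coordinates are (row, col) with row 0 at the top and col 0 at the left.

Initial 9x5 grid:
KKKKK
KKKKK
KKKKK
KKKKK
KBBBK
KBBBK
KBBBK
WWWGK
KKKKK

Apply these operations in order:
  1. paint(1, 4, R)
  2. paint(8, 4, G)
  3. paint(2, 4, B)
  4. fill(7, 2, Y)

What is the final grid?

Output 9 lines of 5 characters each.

After op 1 paint(1,4,R):
KKKKK
KKKKR
KKKKK
KKKKK
KBBBK
KBBBK
KBBBK
WWWGK
KKKKK
After op 2 paint(8,4,G):
KKKKK
KKKKR
KKKKK
KKKKK
KBBBK
KBBBK
KBBBK
WWWGK
KKKKG
After op 3 paint(2,4,B):
KKKKK
KKKKR
KKKKB
KKKKK
KBBBK
KBBBK
KBBBK
WWWGK
KKKKG
After op 4 fill(7,2,Y) [3 cells changed]:
KKKKK
KKKKR
KKKKB
KKKKK
KBBBK
KBBBK
KBBBK
YYYGK
KKKKG

Answer: KKKKK
KKKKR
KKKKB
KKKKK
KBBBK
KBBBK
KBBBK
YYYGK
KKKKG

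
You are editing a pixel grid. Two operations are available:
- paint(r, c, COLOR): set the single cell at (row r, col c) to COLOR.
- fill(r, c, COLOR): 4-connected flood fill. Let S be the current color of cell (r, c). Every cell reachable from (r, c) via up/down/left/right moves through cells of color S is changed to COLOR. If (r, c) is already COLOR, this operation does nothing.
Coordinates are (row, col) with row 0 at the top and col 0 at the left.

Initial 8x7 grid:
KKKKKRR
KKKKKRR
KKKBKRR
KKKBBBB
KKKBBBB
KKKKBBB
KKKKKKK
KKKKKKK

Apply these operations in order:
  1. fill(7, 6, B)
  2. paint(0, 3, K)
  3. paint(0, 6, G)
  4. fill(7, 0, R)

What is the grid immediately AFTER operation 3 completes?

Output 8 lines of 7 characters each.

Answer: BBBKBRG
BBBBBRR
BBBBBRR
BBBBBBB
BBBBBBB
BBBBBBB
BBBBBBB
BBBBBBB

Derivation:
After op 1 fill(7,6,B) [38 cells changed]:
BBBBBRR
BBBBBRR
BBBBBRR
BBBBBBB
BBBBBBB
BBBBBBB
BBBBBBB
BBBBBBB
After op 2 paint(0,3,K):
BBBKBRR
BBBBBRR
BBBBBRR
BBBBBBB
BBBBBBB
BBBBBBB
BBBBBBB
BBBBBBB
After op 3 paint(0,6,G):
BBBKBRG
BBBBBRR
BBBBBRR
BBBBBBB
BBBBBBB
BBBBBBB
BBBBBBB
BBBBBBB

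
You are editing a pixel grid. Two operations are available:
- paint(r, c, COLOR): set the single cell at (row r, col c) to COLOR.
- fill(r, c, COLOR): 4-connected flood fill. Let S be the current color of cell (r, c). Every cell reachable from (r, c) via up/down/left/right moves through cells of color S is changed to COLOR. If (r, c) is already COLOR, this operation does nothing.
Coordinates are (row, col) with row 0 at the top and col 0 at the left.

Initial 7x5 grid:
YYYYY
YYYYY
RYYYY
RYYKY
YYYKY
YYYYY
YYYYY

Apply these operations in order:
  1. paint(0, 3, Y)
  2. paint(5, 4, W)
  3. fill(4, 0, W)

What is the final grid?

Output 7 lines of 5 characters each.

After op 1 paint(0,3,Y):
YYYYY
YYYYY
RYYYY
RYYKY
YYYKY
YYYYY
YYYYY
After op 2 paint(5,4,W):
YYYYY
YYYYY
RYYYY
RYYKY
YYYKY
YYYYW
YYYYY
After op 3 fill(4,0,W) [30 cells changed]:
WWWWW
WWWWW
RWWWW
RWWKW
WWWKW
WWWWW
WWWWW

Answer: WWWWW
WWWWW
RWWWW
RWWKW
WWWKW
WWWWW
WWWWW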